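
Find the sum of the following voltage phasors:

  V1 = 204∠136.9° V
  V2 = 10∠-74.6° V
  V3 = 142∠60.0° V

Step 1 — Convert each phasor to rectangular form:
  V1 = 204·(cos(136.9°) + j·sin(136.9°)) = -149 + j139.4 V
  V2 = 10·(cos(-74.6°) + j·sin(-74.6°)) = 2.656 - j9.641 V
  V3 = 142·(cos(60.0°) + j·sin(60.0°)) = 71 + j123 V
Step 2 — Sum components: V_total = -75.3 + j252.7 V.
Step 3 — Convert to polar: |V_total| = 263.7 V, ∠V_total = 106.6°.

V_total = 263.7∠106.6° V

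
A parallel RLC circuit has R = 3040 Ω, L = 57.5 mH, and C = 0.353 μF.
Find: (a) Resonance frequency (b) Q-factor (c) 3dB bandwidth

Step 1 — Resonance: ω₀ = 1/√(LC) = 1/√(0.0575·3.53e-07) = 7019 rad/s.
Step 2 — f₀ = ω₀/(2π) = 1117 Hz.
Step 3 — Parallel Q: Q = R/(ω₀L) = 3040/(7019·0.0575) = 7.532.
Step 4 — Bandwidth: Δω = ω₀/Q = 931.9 rad/s; BW = Δω/(2π) = 148.3 Hz.

(a) f₀ = 1117 Hz  (b) Q = 7.532  (c) BW = 148.3 Hz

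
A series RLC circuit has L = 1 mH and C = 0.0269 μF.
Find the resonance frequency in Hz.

Step 1 — Resonance condition Im(Z)=0 gives ω₀ = 1/√(LC).
Step 2 — ω₀ = 1/√(0.001·2.69e-08) = 1.928e+05 rad/s.
Step 3 — f₀ = ω₀/(2π) = 3.069e+04 Hz.

f₀ = 3.069e+04 Hz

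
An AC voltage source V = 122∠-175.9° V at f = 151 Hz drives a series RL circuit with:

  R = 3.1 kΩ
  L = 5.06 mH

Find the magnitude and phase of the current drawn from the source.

Step 1 — Angular frequency: ω = 2π·f = 2π·151 = 948.8 rad/s.
Step 2 — Component impedances:
  R: Z = R = 3100 Ω
  L: Z = jωL = j·948.8·0.00506 = 0 + j4.801 Ω
Step 3 — Series combination: Z_total = R + L = 3100 + j4.801 Ω = 3100∠0.1° Ω.
Step 4 — Source phasor: V = 122∠-175.9° V = -121.7 - j8.723 V.
Step 5 — Ohm's law: I = V / Z_total = (-121.7 - j8.723) / (3100 + j4.801) = -0.03926 - j0.002753 A.
Step 6 — Convert to polar: |I| = 0.03935 A, ∠I = -176.0°.

I = 0.03935∠-176.0° A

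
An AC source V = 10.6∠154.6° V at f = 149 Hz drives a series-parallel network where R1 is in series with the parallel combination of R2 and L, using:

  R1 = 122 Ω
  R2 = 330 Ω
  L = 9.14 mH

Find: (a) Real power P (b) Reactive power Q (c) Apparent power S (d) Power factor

Step 1 — Angular frequency: ω = 2π·f = 2π·149 = 936.2 rad/s.
Step 2 — Component impedances:
  R1: Z = R = 122 Ω
  R2: Z = R = 330 Ω
  L: Z = jωL = j·936.2·0.00914 = 0 + j8.557 Ω
Step 3 — Parallel branch: R2 || L = 1/(1/R2 + 1/L) = 0.2217 + j8.551 Ω.
Step 4 — Series with R1: Z_total = R1 + (R2 || L) = 122.2 + j8.551 Ω = 122.5∠4.0° Ω.
Step 5 — Source phasor: V = 10.6∠154.6° V = -9.575 + j4.547 V.
Step 6 — Current: I = V / Z = -0.07537 + j0.04247 A = 0.08652∠150.6° A.
Step 7 — Complex power: S = V·I* = 0.9148 + j0.06401 VA.
Step 8 — Real power: P = Re(S) = 0.9148 W.
Step 9 — Reactive power: Q = Im(S) = 0.06401 VAR.
Step 10 — Apparent power: |S| = 0.9171 VA.
Step 11 — Power factor: PF = P/|S| = 0.9976 (lagging).

(a) P = 0.9148 W  (b) Q = 0.06401 VAR  (c) S = 0.9171 VA  (d) PF = 0.9976 (lagging)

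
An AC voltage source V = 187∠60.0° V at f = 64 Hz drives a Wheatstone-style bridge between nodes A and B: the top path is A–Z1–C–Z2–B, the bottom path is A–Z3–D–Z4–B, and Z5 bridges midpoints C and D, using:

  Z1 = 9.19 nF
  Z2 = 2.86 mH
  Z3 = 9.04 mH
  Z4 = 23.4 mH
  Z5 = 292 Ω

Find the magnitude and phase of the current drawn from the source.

Step 1 — Angular frequency: ω = 2π·f = 2π·64 = 402.1 rad/s.
Step 2 — Component impedances:
  Z1: Z = 1/(jωC) = -j/(ω·C) = 0 - j2.706e+05 Ω
  Z2: Z = jωL = j·402.1·0.00286 = 0 + j1.15 Ω
  Z3: Z = jωL = j·402.1·0.00904 = 0 + j3.635 Ω
  Z4: Z = jωL = j·402.1·0.0234 = 0 + j9.41 Ω
  Z5: Z = R = 292 Ω
Step 3 — Bridge requires nodal analysis (the Z5 bridge couples midpoints C and D, so the two paths cannot be reduced to a simple series/parallel combination). Setting node B to ground and injecting 1 A at node A, the 3-node admittance system at A, C, D solves to V_A = Z_AB = 0.3029 + j13.03 Ω = 13.04∠88.7° Ω.
Step 4 — Source phasor: V = 187∠60.0° V = 93.5 + j161.9 V.
Step 5 — Ohm's law: I = V / Z_total = (93.5 + j161.9) / (0.3029 + j13.03) = 12.58 - j6.881 A.
Step 6 — Convert to polar: |I| = 14.34 A, ∠I = -28.7°.

I = 14.34∠-28.7° A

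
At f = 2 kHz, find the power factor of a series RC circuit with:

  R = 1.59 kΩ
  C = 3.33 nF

Step 1 — Angular frequency: ω = 2π·f = 2π·2000 = 1.257e+04 rad/s.
Step 2 — Component impedances:
  R: Z = R = 1590 Ω
  C: Z = 1/(jωC) = -j/(ω·C) = 0 - j2.39e+04 Ω
Step 3 — Series combination: Z_total = R + C = 1590 - j2.39e+04 Ω = 2.395e+04∠-86.2° Ω.
Step 4 — Power factor: PF = cos(φ) = Re(Z)/|Z| = 1590/2.395e+04 = 0.06639.
Step 5 — Type: Im(Z) = -2.39e+04 ⇒ leading (phase φ = -86.2°).

PF = 0.06639 (leading, φ = -86.2°)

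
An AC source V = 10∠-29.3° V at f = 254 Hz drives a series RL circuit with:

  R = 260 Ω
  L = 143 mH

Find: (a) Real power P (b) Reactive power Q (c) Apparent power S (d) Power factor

Step 1 — Angular frequency: ω = 2π·f = 2π·254 = 1596 rad/s.
Step 2 — Component impedances:
  R: Z = R = 260 Ω
  L: Z = jωL = j·1596·0.143 = 0 + j228.2 Ω
Step 3 — Series combination: Z_total = R + L = 260 + j228.2 Ω = 346∠41.3° Ω.
Step 4 — Source phasor: V = 10∠-29.3° V = 8.721 - j4.894 V.
Step 5 — Current: I = V / Z = 0.009613 - j0.02726 A = 0.02891∠-70.6° A.
Step 6 — Complex power: S = V·I* = 0.2172 + j0.1907 VA.
Step 7 — Real power: P = Re(S) = 0.2172 W.
Step 8 — Reactive power: Q = Im(S) = 0.1907 VAR.
Step 9 — Apparent power: |S| = 0.2891 VA.
Step 10 — Power factor: PF = P/|S| = 0.7515 (lagging).

(a) P = 0.2172 W  (b) Q = 0.1907 VAR  (c) S = 0.2891 VA  (d) PF = 0.7515 (lagging)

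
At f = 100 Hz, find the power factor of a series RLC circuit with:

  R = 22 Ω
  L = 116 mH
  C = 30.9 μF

Step 1 — Angular frequency: ω = 2π·f = 2π·100 = 628.3 rad/s.
Step 2 — Component impedances:
  R: Z = R = 22 Ω
  L: Z = jωL = j·628.3·0.116 = 0 + j72.88 Ω
  C: Z = 1/(jωC) = -j/(ω·C) = 0 - j51.51 Ω
Step 3 — Series combination: Z_total = R + L + C = 22 + j21.38 Ω = 30.68∠44.2° Ω.
Step 4 — Power factor: PF = cos(φ) = Re(Z)/|Z| = 22/30.676 = 0.7172.
Step 5 — Type: Im(Z) = 21.38 ⇒ lagging (phase φ = 44.2°).

PF = 0.7172 (lagging, φ = 44.2°)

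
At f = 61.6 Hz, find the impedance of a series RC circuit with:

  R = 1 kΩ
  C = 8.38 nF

Step 1 — Angular frequency: ω = 2π·f = 2π·61.6 = 387 rad/s.
Step 2 — Component impedances:
  R: Z = R = 1000 Ω
  C: Z = 1/(jωC) = -j/(ω·C) = 0 - j3.083e+05 Ω
Step 3 — Series combination: Z_total = R + C = 1000 - j3.083e+05 Ω = 3.083e+05∠-89.8° Ω.

Z = 1000 - j3.083e+05 Ω = 3.083e+05∠-89.8° Ω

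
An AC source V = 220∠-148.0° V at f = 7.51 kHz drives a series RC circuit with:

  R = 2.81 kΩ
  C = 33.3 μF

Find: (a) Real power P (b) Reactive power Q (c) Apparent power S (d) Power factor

Step 1 — Angular frequency: ω = 2π·f = 2π·7510 = 4.719e+04 rad/s.
Step 2 — Component impedances:
  R: Z = R = 2810 Ω
  C: Z = 1/(jωC) = -j/(ω·C) = 0 - j0.6364 Ω
Step 3 — Series combination: Z_total = R + C = 2810 - j0.6364 Ω = 2810∠-0.0° Ω.
Step 4 — Source phasor: V = 220∠-148.0° V = -186.6 - j116.6 V.
Step 5 — Current: I = V / Z = -0.06639 - j0.0415 A = 0.07829∠-148.0° A.
Step 6 — Complex power: S = V·I* = 17.22 - j0.003901 VA.
Step 7 — Real power: P = Re(S) = 17.22 W.
Step 8 — Reactive power: Q = Im(S) = -0.003901 VAR.
Step 9 — Apparent power: |S| = 17.22 VA.
Step 10 — Power factor: PF = P/|S| = 1 (leading).

(a) P = 17.22 W  (b) Q = -0.003901 VAR  (c) S = 17.22 VA  (d) PF = 1 (leading)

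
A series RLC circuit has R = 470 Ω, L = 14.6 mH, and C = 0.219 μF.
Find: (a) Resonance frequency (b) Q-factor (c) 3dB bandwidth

Step 1 — Resonance condition Im(Z)=0 gives ω₀ = 1/√(LC).
Step 2 — ω₀ = 1/√(0.0146·2.19e-07) = 1.768e+04 rad/s.
Step 3 — f₀ = ω₀/(2π) = 2815 Hz.
Step 4 — Series Q: Q = ω₀L/R = 1.768e+04·0.0146/470 = 0.5494.
Step 5 — 3dB bandwidth: Δω = ω₀/Q = 3.219e+04 rad/s; BW = Δω/(2π) = 5123 Hz.

(a) f₀ = 2815 Hz  (b) Q = 0.5494  (c) BW = 5123 Hz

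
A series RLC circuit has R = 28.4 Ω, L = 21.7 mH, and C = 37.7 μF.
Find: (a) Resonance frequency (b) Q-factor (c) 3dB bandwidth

Step 1 — Resonance condition Im(Z)=0 gives ω₀ = 1/√(LC).
Step 2 — ω₀ = 1/√(0.0217·3.77e-05) = 1106 rad/s.
Step 3 — f₀ = ω₀/(2π) = 176 Hz.
Step 4 — Series Q: Q = ω₀L/R = 1106·0.0217/28.4 = 0.8448.
Step 5 — 3dB bandwidth: Δω = ω₀/Q = 1309 rad/s; BW = Δω/(2π) = 208.3 Hz.

(a) f₀ = 176 Hz  (b) Q = 0.8448  (c) BW = 208.3 Hz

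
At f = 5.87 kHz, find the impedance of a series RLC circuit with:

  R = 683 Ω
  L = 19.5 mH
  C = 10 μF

Step 1 — Angular frequency: ω = 2π·f = 2π·5870 = 3.688e+04 rad/s.
Step 2 — Component impedances:
  R: Z = R = 683 Ω
  L: Z = jωL = j·3.688e+04·0.0195 = 0 + j719.2 Ω
  C: Z = 1/(jωC) = -j/(ω·C) = 0 - j2.711 Ω
Step 3 — Series combination: Z_total = R + L + C = 683 + j716.5 Ω = 989.9∠46.4° Ω.

Z = 683 + j716.5 Ω = 989.9∠46.4° Ω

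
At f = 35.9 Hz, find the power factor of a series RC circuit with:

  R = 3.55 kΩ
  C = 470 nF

Step 1 — Angular frequency: ω = 2π·f = 2π·35.9 = 225.6 rad/s.
Step 2 — Component impedances:
  R: Z = R = 3550 Ω
  C: Z = 1/(jωC) = -j/(ω·C) = 0 - j9433 Ω
Step 3 — Series combination: Z_total = R + C = 3550 - j9433 Ω = 1.008e+04∠-69.4° Ω.
Step 4 — Power factor: PF = cos(φ) = Re(Z)/|Z| = 3550/1.008e+04 = 0.3522.
Step 5 — Type: Im(Z) = -9433 ⇒ leading (phase φ = -69.4°).

PF = 0.3522 (leading, φ = -69.4°)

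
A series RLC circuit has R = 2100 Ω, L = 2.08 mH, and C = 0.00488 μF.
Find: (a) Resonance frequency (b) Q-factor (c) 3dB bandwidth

Step 1 — Resonance condition Im(Z)=0 gives ω₀ = 1/√(LC).
Step 2 — ω₀ = 1/√(0.00208·4.88e-09) = 3.139e+05 rad/s.
Step 3 — f₀ = ω₀/(2π) = 4.995e+04 Hz.
Step 4 — Series Q: Q = ω₀L/R = 3.139e+05·0.00208/2100 = 0.3109.
Step 5 — 3dB bandwidth: Δω = ω₀/Q = 1.01e+06 rad/s; BW = Δω/(2π) = 1.607e+05 Hz.

(a) f₀ = 4.995e+04 Hz  (b) Q = 0.3109  (c) BW = 1.607e+05 Hz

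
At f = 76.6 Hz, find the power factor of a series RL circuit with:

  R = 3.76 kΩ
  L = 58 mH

Step 1 — Angular frequency: ω = 2π·f = 2π·76.6 = 481.3 rad/s.
Step 2 — Component impedances:
  R: Z = R = 3760 Ω
  L: Z = jωL = j·481.3·0.058 = 0 + j27.91 Ω
Step 3 — Series combination: Z_total = R + L = 3760 + j27.91 Ω = 3760∠0.4° Ω.
Step 4 — Power factor: PF = cos(φ) = Re(Z)/|Z| = 3760/3760 = 1.
Step 5 — Type: Im(Z) = 27.91 ⇒ lagging (phase φ = 0.4°).

PF = 1 (lagging, φ = 0.4°)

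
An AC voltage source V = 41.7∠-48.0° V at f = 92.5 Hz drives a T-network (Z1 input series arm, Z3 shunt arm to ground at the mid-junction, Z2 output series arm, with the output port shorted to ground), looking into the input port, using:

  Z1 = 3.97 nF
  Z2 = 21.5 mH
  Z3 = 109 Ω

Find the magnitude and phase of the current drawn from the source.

Step 1 — Angular frequency: ω = 2π·f = 2π·92.5 = 581.2 rad/s.
Step 2 — Component impedances:
  Z1: Z = 1/(jωC) = -j/(ω·C) = 0 - j4.334e+05 Ω
  Z2: Z = jωL = j·581.2·0.0215 = 0 + j12.5 Ω
  Z3: Z = R = 109 Ω
Step 3 — With the output port shorted to ground, the output series arm Z2 runs from the junction to ground; the shunt arm Z3 also runs from the junction to ground. They appear in parallel: Z3 || Z2 = 1.414 + j12.33 Ω.
Step 4 — Series with input arm Z1: Z_in = Z1 + (Z3 || Z2) = 1.414 - j4.334e+05 Ω = 4.334e+05∠-90.0° Ω.
Step 5 — Source phasor: V = 41.7∠-48.0° V = 27.9 - j30.99 V.
Step 6 — Ohm's law: I = V / Z_total = (27.9 - j30.99) / (1.414 - j4.334e+05) = 7.15e-05 + j6.438e-05 A.
Step 7 — Convert to polar: |I| = 9.622e-05 A, ∠I = 42.0°.

I = 9.622e-05∠42.0° A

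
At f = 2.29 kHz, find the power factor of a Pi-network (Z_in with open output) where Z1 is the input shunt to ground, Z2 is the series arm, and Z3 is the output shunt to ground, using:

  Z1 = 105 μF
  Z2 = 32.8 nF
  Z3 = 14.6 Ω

Step 1 — Angular frequency: ω = 2π·f = 2π·2290 = 1.439e+04 rad/s.
Step 2 — Component impedances:
  Z1: Z = 1/(jωC) = -j/(ω·C) = 0 - j0.6619 Ω
  Z2: Z = 1/(jωC) = -j/(ω·C) = 0 - j2119 Ω
  Z3: Z = R = 14.6 Ω
Step 3 — With open output, the series arm Z2 and the output shunt Z3 appear in series to ground: Z2 + Z3 = 14.6 - j2119 Ω.
Step 4 — Parallel with input shunt Z1: Z_in = Z1 || (Z2 + Z3) = 1.424e-06 - j0.6617 Ω = 0.6617∠-90.0° Ω.
Step 5 — Power factor: PF = cos(φ) = Re(Z)/|Z| = 1.424e-06/0.6617 = 2.152e-06.
Step 6 — Type: Im(Z) = -0.6617 ⇒ leading (phase φ = -90.0°).

PF = 2.152e-06 (leading, φ = -90.0°)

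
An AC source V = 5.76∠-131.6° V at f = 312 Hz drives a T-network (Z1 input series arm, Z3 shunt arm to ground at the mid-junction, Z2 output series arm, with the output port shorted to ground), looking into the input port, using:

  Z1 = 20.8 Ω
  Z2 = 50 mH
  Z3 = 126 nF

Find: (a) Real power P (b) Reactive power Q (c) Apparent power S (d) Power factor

Step 1 — Angular frequency: ω = 2π·f = 2π·312 = 1960 rad/s.
Step 2 — Component impedances:
  Z1: Z = R = 20.8 Ω
  Z2: Z = jωL = j·1960·0.05 = 0 + j98.02 Ω
  Z3: Z = 1/(jωC) = -j/(ω·C) = 0 - j4049 Ω
Step 3 — With the output port shorted to ground, the output series arm Z2 runs from the junction to ground; the shunt arm Z3 also runs from the junction to ground. They appear in parallel: Z3 || Z2 = 0 + j100.4 Ω.
Step 4 — Series with input arm Z1: Z_in = Z1 + (Z3 || Z2) = 20.8 + j100.4 Ω = 102.6∠78.3° Ω.
Step 5 — Source phasor: V = 5.76∠-131.6° V = -3.824 - j4.307 V.
Step 6 — Current: I = V / Z = -0.04868 + j0.02799 A = 0.05615∠150.1° A.
Step 7 — Complex power: S = V·I* = 0.06558 + j0.3167 VA.
Step 8 — Real power: P = Re(S) = 0.06558 W.
Step 9 — Reactive power: Q = Im(S) = 0.3167 VAR.
Step 10 — Apparent power: |S| = 0.3234 VA.
Step 11 — Power factor: PF = P/|S| = 0.2028 (lagging).

(a) P = 0.06558 W  (b) Q = 0.3167 VAR  (c) S = 0.3234 VA  (d) PF = 0.2028 (lagging)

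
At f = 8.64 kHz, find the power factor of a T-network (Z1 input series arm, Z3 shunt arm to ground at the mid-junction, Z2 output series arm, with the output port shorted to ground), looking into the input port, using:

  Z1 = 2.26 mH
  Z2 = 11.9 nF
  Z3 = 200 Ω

Step 1 — Angular frequency: ω = 2π·f = 2π·8640 = 5.429e+04 rad/s.
Step 2 — Component impedances:
  Z1: Z = jωL = j·5.429e+04·0.00226 = 0 + j122.7 Ω
  Z2: Z = 1/(jωC) = -j/(ω·C) = 0 - j1548 Ω
  Z3: Z = R = 200 Ω
Step 3 — With the output port shorted to ground, the output series arm Z2 runs from the junction to ground; the shunt arm Z3 also runs from the junction to ground. They appear in parallel: Z3 || Z2 = 196.7 - j25.42 Ω.
Step 4 — Series with input arm Z1: Z_in = Z1 + (Z3 || Z2) = 196.7 + j97.27 Ω = 219.5∠26.3° Ω.
Step 5 — Power factor: PF = cos(φ) = Re(Z)/|Z| = 196.72/219.45 = 0.8964.
Step 6 — Type: Im(Z) = 97.27 ⇒ lagging (phase φ = 26.3°).

PF = 0.8964 (lagging, φ = 26.3°)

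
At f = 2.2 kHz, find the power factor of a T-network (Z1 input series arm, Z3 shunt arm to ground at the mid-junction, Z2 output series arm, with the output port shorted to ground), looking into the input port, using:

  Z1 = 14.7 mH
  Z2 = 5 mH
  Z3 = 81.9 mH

Step 1 — Angular frequency: ω = 2π·f = 2π·2200 = 1.382e+04 rad/s.
Step 2 — Component impedances:
  Z1: Z = jωL = j·1.382e+04·0.0147 = 0 + j203.2 Ω
  Z2: Z = jωL = j·1.382e+04·0.005 = 0 + j69.12 Ω
  Z3: Z = jωL = j·1.382e+04·0.0819 = 0 + j1132 Ω
Step 3 — With the output port shorted to ground, the output series arm Z2 runs from the junction to ground; the shunt arm Z3 also runs from the junction to ground. They appear in parallel: Z3 || Z2 = 0 + j65.14 Ω.
Step 4 — Series with input arm Z1: Z_in = Z1 + (Z3 || Z2) = 0 + j268.3 Ω = 268.3∠90.0° Ω.
Step 5 — Power factor: PF = cos(φ) = Re(Z)/|Z| = 0/268.3 = 0.
Step 6 — Type: Im(Z) = 268.3 ⇒ lagging (phase φ = 90.0°).

PF = 0 (lagging, φ = 90.0°)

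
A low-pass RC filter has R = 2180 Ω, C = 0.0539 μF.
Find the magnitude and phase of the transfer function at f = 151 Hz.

Step 1 — Angular frequency: ω = 2π·151 = 948.8 rad/s.
Step 2 — Transfer function: H(jω) = 1/(1 + jωRC).
Step 3 — Denominator: 1 + jωRC = 1 + j·948.8·2180·5.39e-08 = 1 + j0.1115.
Step 4 — H = 0.9877 - j0.1101.
Step 5 — Magnitude: |H| = 0.9938 (-0.1 dB); phase: φ = -6.4°.

|H| = 0.9938 (-0.1 dB), φ = -6.4°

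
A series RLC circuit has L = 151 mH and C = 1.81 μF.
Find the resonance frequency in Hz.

Step 1 — Resonance condition Im(Z)=0 gives ω₀ = 1/√(LC).
Step 2 — ω₀ = 1/√(0.151·1.81e-06) = 1913 rad/s.
Step 3 — f₀ = ω₀/(2π) = 304.4 Hz.

f₀ = 304.4 Hz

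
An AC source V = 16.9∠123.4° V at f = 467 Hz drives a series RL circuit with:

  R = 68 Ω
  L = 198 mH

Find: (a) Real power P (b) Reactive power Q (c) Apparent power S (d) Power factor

Step 1 — Angular frequency: ω = 2π·f = 2π·467 = 2934 rad/s.
Step 2 — Component impedances:
  R: Z = R = 68 Ω
  L: Z = jωL = j·2934·0.198 = 0 + j581 Ω
Step 3 — Series combination: Z_total = R + L = 68 + j581 Ω = 584.9∠83.3° Ω.
Step 4 — Source phasor: V = 16.9∠123.4° V = -9.303 + j14.11 V.
Step 5 — Current: I = V / Z = 0.02211 + j0.0186 A = 0.02889∠40.1° A.
Step 6 — Complex power: S = V·I* = 0.05676 + j0.485 VA.
Step 7 — Real power: P = Re(S) = 0.05676 W.
Step 8 — Reactive power: Q = Im(S) = 0.485 VAR.
Step 9 — Apparent power: |S| = 0.4883 VA.
Step 10 — Power factor: PF = P/|S| = 0.1162 (lagging).

(a) P = 0.05676 W  (b) Q = 0.485 VAR  (c) S = 0.4883 VA  (d) PF = 0.1162 (lagging)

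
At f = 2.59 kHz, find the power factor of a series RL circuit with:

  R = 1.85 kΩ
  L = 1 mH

Step 1 — Angular frequency: ω = 2π·f = 2π·2590 = 1.627e+04 rad/s.
Step 2 — Component impedances:
  R: Z = R = 1850 Ω
  L: Z = jωL = j·1.627e+04·0.001 = 0 + j16.27 Ω
Step 3 — Series combination: Z_total = R + L = 1850 + j16.27 Ω = 1850∠0.5° Ω.
Step 4 — Power factor: PF = cos(φ) = Re(Z)/|Z| = 1850/1850 = 1.
Step 5 — Type: Im(Z) = 16.27 ⇒ lagging (phase φ = 0.5°).

PF = 1 (lagging, φ = 0.5°)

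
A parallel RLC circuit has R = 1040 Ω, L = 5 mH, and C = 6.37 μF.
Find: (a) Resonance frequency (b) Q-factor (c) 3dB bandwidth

Step 1 — Resonance: ω₀ = 1/√(LC) = 1/√(0.005·6.37e-06) = 5603 rad/s.
Step 2 — f₀ = ω₀/(2π) = 891.8 Hz.
Step 3 — Parallel Q: Q = R/(ω₀L) = 1040/(5603·0.005) = 37.12.
Step 4 — Bandwidth: Δω = ω₀/Q = 150.9 rad/s; BW = Δω/(2π) = 24.02 Hz.

(a) f₀ = 891.8 Hz  (b) Q = 37.12  (c) BW = 24.02 Hz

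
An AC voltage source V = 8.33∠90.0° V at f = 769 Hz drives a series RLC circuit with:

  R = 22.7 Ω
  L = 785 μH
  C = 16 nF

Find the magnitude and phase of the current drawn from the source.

Step 1 — Angular frequency: ω = 2π·f = 2π·769 = 4832 rad/s.
Step 2 — Component impedances:
  R: Z = R = 22.7 Ω
  L: Z = jωL = j·4832·0.000785 = 0 + j3.793 Ω
  C: Z = 1/(jωC) = -j/(ω·C) = 0 - j1.294e+04 Ω
Step 3 — Series combination: Z_total = R + L + C = 22.7 - j1.293e+04 Ω = 1.293e+04∠-89.9° Ω.
Step 4 — Source phasor: V = 8.33∠90.0° V = 0 + j8.33 V.
Step 5 — Ohm's law: I = V / Z_total = (0 + j8.33) / (22.7 - j1.293e+04) = -0.0006442 + j1.131e-06 A.
Step 6 — Convert to polar: |I| = 0.0006442 A, ∠I = 179.9°.

I = 0.0006442∠179.9° A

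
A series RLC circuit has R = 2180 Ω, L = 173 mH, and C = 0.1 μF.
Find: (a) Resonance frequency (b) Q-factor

Step 1 — Resonance condition Im(Z)=0 gives ω₀ = 1/√(LC).
Step 2 — ω₀ = 1/√(0.173·1e-07) = 7603 rad/s.
Step 3 — f₀ = ω₀/(2π) = 1210 Hz.
Step 4 — Series Q: Q = ω₀L/R = 7603·0.173/2180 = 0.6033.

(a) f₀ = 1210 Hz  (b) Q = 0.6033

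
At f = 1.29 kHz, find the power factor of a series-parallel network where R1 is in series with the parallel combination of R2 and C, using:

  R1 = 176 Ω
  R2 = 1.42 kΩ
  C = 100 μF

Step 1 — Angular frequency: ω = 2π·f = 2π·1290 = 8105 rad/s.
Step 2 — Component impedances:
  R1: Z = R = 176 Ω
  R2: Z = R = 1420 Ω
  C: Z = 1/(jωC) = -j/(ω·C) = 0 - j1.234 Ω
Step 3 — Parallel branch: R2 || C = 1/(1/R2 + 1/C) = 0.001072 - j1.234 Ω.
Step 4 — Series with R1: Z_total = R1 + (R2 || C) = 176 - j1.234 Ω = 176∠-0.4° Ω.
Step 5 — Power factor: PF = cos(φ) = Re(Z)/|Z| = 176/176 = 1.
Step 6 — Type: Im(Z) = -1.234 ⇒ leading (phase φ = -0.4°).

PF = 1 (leading, φ = -0.4°)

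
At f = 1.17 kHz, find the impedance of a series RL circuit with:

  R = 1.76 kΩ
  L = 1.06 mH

Step 1 — Angular frequency: ω = 2π·f = 2π·1170 = 7351 rad/s.
Step 2 — Component impedances:
  R: Z = R = 1760 Ω
  L: Z = jωL = j·7351·0.00106 = 0 + j7.792 Ω
Step 3 — Series combination: Z_total = R + L = 1760 + j7.792 Ω = 1760∠0.3° Ω.

Z = 1760 + j7.792 Ω = 1760∠0.3° Ω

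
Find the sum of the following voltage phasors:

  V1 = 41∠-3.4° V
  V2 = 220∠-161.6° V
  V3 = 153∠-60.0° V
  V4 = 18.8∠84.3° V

Step 1 — Convert each phasor to rectangular form:
  V1 = 41·(cos(-3.4°) + j·sin(-3.4°)) = 40.93 - j2.432 V
  V2 = 220·(cos(-161.6°) + j·sin(-161.6°)) = -208.8 - j69.44 V
  V3 = 153·(cos(-60.0°) + j·sin(-60.0°)) = 76.5 - j132.5 V
  V4 = 18.8·(cos(84.3°) + j·sin(84.3°)) = 1.867 + j18.71 V
Step 2 — Sum components: V_total = -89.46 - j185.7 V.
Step 3 — Convert to polar: |V_total| = 206.1 V, ∠V_total = -115.7°.

V_total = 206.1∠-115.7° V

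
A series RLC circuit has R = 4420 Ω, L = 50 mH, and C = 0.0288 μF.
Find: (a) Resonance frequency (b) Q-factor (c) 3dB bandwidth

Step 1 — Resonance: ω₀ = 1/√(LC) = 1/√(0.05·2.88e-08) = 2.635e+04 rad/s.
Step 2 — f₀ = ω₀/(2π) = 4194 Hz.
Step 3 — Series Q: Q = ω₀L/R = 2.635e+04·0.05/4420 = 0.2981.
Step 4 — Bandwidth: Δω = ω₀/Q = 8.84e+04 rad/s; BW = Δω/(2π) = 1.407e+04 Hz.

(a) f₀ = 4194 Hz  (b) Q = 0.2981  (c) BW = 1.407e+04 Hz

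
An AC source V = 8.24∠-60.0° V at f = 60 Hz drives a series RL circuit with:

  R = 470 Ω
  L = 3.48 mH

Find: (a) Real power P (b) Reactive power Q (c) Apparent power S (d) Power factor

Step 1 — Angular frequency: ω = 2π·f = 2π·60 = 377 rad/s.
Step 2 — Component impedances:
  R: Z = R = 470 Ω
  L: Z = jωL = j·377·0.00348 = 0 + j1.312 Ω
Step 3 — Series combination: Z_total = R + L = 470 + j1.312 Ω = 470∠0.2° Ω.
Step 4 — Source phasor: V = 8.24∠-60.0° V = 4.12 - j7.136 V.
Step 5 — Current: I = V / Z = 0.008724 - j0.01521 A = 0.01753∠-60.2° A.
Step 6 — Complex power: S = V·I* = 0.1445 + j0.0004032 VA.
Step 7 — Real power: P = Re(S) = 0.1445 W.
Step 8 — Reactive power: Q = Im(S) = 0.0004032 VAR.
Step 9 — Apparent power: |S| = 0.1445 VA.
Step 10 — Power factor: PF = P/|S| = 1 (lagging).

(a) P = 0.1445 W  (b) Q = 0.0004032 VAR  (c) S = 0.1445 VA  (d) PF = 1 (lagging)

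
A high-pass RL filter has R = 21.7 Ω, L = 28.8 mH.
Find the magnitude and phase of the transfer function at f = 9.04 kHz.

Step 1 — Angular frequency: ω = 2π·9040 = 5.68e+04 rad/s.
Step 2 — Transfer function: H(jω) = jωL/(R + jωL).
Step 3 — Numerator jωL = j·1636; denominator R + jωL = 21.7 + j1636.
Step 4 — H = 0.9998 + j0.01326.
Step 5 — Magnitude: |H| = 0.9999 (-0.0 dB); phase: φ = 0.8°.

|H| = 0.9999 (-0.0 dB), φ = 0.8°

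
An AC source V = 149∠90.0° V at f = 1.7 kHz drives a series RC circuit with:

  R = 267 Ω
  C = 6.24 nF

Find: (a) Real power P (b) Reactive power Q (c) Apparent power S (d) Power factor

Step 1 — Angular frequency: ω = 2π·f = 2π·1700 = 1.068e+04 rad/s.
Step 2 — Component impedances:
  R: Z = R = 267 Ω
  C: Z = 1/(jωC) = -j/(ω·C) = 0 - j1.5e+04 Ω
Step 3 — Series combination: Z_total = R + C = 267 - j1.5e+04 Ω = 1.501e+04∠-89.0° Ω.
Step 4 — Source phasor: V = 149∠90.0° V = 0 + j149 V.
Step 5 — Current: I = V / Z = -0.009928 + j0.0001767 A = 0.00993∠179.0° A.
Step 6 — Complex power: S = V·I* = 0.02633 - j1.479 VA.
Step 7 — Real power: P = Re(S) = 0.02633 W.
Step 8 — Reactive power: Q = Im(S) = -1.479 VAR.
Step 9 — Apparent power: |S| = 1.48 VA.
Step 10 — Power factor: PF = P/|S| = 0.01779 (leading).

(a) P = 0.02633 W  (b) Q = -1.479 VAR  (c) S = 1.48 VA  (d) PF = 0.01779 (leading)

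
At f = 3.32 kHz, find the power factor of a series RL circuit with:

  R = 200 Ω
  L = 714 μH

Step 1 — Angular frequency: ω = 2π·f = 2π·3320 = 2.086e+04 rad/s.
Step 2 — Component impedances:
  R: Z = R = 200 Ω
  L: Z = jωL = j·2.086e+04·0.000714 = 0 + j14.89 Ω
Step 3 — Series combination: Z_total = R + L = 200 + j14.89 Ω = 200.6∠4.3° Ω.
Step 4 — Power factor: PF = cos(φ) = Re(Z)/|Z| = 200/200.554 = 0.9972.
Step 5 — Type: Im(Z) = 14.89 ⇒ lagging (phase φ = 4.3°).

PF = 0.9972 (lagging, φ = 4.3°)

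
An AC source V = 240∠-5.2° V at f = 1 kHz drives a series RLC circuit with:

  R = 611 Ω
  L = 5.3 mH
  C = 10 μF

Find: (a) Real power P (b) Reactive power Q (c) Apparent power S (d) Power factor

Step 1 — Angular frequency: ω = 2π·f = 2π·1000 = 6283 rad/s.
Step 2 — Component impedances:
  R: Z = R = 611 Ω
  L: Z = jωL = j·6283·0.0053 = 0 + j33.3 Ω
  C: Z = 1/(jωC) = -j/(ω·C) = 0 - j15.92 Ω
Step 3 — Series combination: Z_total = R + L + C = 611 + j17.39 Ω = 611.2∠1.6° Ω.
Step 4 — Source phasor: V = 240∠-5.2° V = 239 - j21.75 V.
Step 5 — Current: I = V / Z = 0.3899 - j0.04669 A = 0.3926∠-6.8° A.
Step 6 — Complex power: S = V·I* = 94.2 + j2.68 VA.
Step 7 — Real power: P = Re(S) = 94.2 W.
Step 8 — Reactive power: Q = Im(S) = 2.68 VAR.
Step 9 — Apparent power: |S| = 94.23 VA.
Step 10 — Power factor: PF = P/|S| = 0.9996 (lagging).

(a) P = 94.2 W  (b) Q = 2.68 VAR  (c) S = 94.23 VA  (d) PF = 0.9996 (lagging)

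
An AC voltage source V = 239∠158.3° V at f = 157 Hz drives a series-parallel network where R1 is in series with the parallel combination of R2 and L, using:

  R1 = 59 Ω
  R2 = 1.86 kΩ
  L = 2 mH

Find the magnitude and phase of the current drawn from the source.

Step 1 — Angular frequency: ω = 2π·f = 2π·157 = 986.5 rad/s.
Step 2 — Component impedances:
  R1: Z = R = 59 Ω
  R2: Z = R = 1860 Ω
  L: Z = jωL = j·986.5·0.002 = 0 + j1.973 Ω
Step 3 — Parallel branch: R2 || L = 1/(1/R2 + 1/L) = 0.002093 + j1.973 Ω.
Step 4 — Series with R1: Z_total = R1 + (R2 || L) = 59 + j1.973 Ω = 59.04∠1.9° Ω.
Step 5 — Source phasor: V = 239∠158.3° V = -222.1 + j88.37 V.
Step 6 — Ohm's law: I = V / Z_total = (-222.1 + j88.37) / (59 + j1.973) = -3.709 + j1.622 A.
Step 7 — Convert to polar: |I| = 4.048 A, ∠I = 156.4°.

I = 4.048∠156.4° A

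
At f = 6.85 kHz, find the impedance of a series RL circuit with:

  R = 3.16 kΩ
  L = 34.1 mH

Step 1 — Angular frequency: ω = 2π·f = 2π·6850 = 4.304e+04 rad/s.
Step 2 — Component impedances:
  R: Z = R = 3160 Ω
  L: Z = jωL = j·4.304e+04·0.0341 = 0 + j1468 Ω
Step 3 — Series combination: Z_total = R + L = 3160 + j1468 Ω = 3484∠24.9° Ω.

Z = 3160 + j1468 Ω = 3484∠24.9° Ω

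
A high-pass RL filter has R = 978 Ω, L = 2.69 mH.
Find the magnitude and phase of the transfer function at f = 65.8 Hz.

Step 1 — Angular frequency: ω = 2π·65.8 = 413.4 rad/s.
Step 2 — Transfer function: H(jω) = jωL/(R + jωL).
Step 3 — Numerator jωL = j·1.112; denominator R + jωL = 978 + j1.112.
Step 4 — H = 1.293e-06 + j0.001137.
Step 5 — Magnitude: |H| = 0.001137 (-58.9 dB); phase: φ = 89.9°.

|H| = 0.001137 (-58.9 dB), φ = 89.9°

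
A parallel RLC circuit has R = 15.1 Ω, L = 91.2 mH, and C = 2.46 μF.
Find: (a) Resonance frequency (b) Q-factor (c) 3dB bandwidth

Step 1 — Resonance: ω₀ = 1/√(LC) = 1/√(0.0912·2.46e-06) = 2111 rad/s.
Step 2 — f₀ = ω₀/(2π) = 336 Hz.
Step 3 — Parallel Q: Q = R/(ω₀L) = 15.1/(2111·0.0912) = 0.07842.
Step 4 — Bandwidth: Δω = ω₀/Q = 2.692e+04 rad/s; BW = Δω/(2π) = 4285 Hz.

(a) f₀ = 336 Hz  (b) Q = 0.07842  (c) BW = 4285 Hz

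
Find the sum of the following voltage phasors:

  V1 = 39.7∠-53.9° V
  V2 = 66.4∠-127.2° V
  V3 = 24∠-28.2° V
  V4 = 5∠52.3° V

Step 1 — Convert each phasor to rectangular form:
  V1 = 39.7·(cos(-53.9°) + j·sin(-53.9°)) = 23.39 - j32.08 V
  V2 = 66.4·(cos(-127.2°) + j·sin(-127.2°)) = -40.15 - j52.89 V
  V3 = 24·(cos(-28.2°) + j·sin(-28.2°)) = 21.15 - j11.34 V
  V4 = 5·(cos(52.3°) + j·sin(52.3°)) = 3.058 + j3.956 V
Step 2 — Sum components: V_total = 7.455 - j92.35 V.
Step 3 — Convert to polar: |V_total| = 92.65 V, ∠V_total = -85.4°.

V_total = 92.65∠-85.4° V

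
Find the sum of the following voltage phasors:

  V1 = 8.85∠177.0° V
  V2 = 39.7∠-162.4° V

Step 1 — Convert each phasor to rectangular form:
  V1 = 8.85·(cos(177.0°) + j·sin(177.0°)) = -8.838 + j0.4632 V
  V2 = 39.7·(cos(-162.4°) + j·sin(-162.4°)) = -37.84 - j12 V
Step 2 — Sum components: V_total = -46.68 - j11.54 V.
Step 3 — Convert to polar: |V_total| = 48.09 V, ∠V_total = -166.1°.

V_total = 48.09∠-166.1° V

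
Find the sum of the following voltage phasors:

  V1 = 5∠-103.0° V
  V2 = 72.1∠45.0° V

Step 1 — Convert each phasor to rectangular form:
  V1 = 5·(cos(-103.0°) + j·sin(-103.0°)) = -1.125 - j4.872 V
  V2 = 72.1·(cos(45.0°) + j·sin(45.0°)) = 50.98 + j50.98 V
Step 2 — Sum components: V_total = 49.86 + j46.11 V.
Step 3 — Convert to polar: |V_total| = 67.91 V, ∠V_total = 42.8°.

V_total = 67.91∠42.8° V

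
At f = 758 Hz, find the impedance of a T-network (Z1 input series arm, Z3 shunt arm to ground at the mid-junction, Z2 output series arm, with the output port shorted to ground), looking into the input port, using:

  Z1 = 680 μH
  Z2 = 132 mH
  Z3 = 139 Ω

Step 1 — Angular frequency: ω = 2π·f = 2π·758 = 4763 rad/s.
Step 2 — Component impedances:
  Z1: Z = jωL = j·4763·0.00068 = 0 + j3.239 Ω
  Z2: Z = jωL = j·4763·0.132 = 0 + j628.7 Ω
  Z3: Z = R = 139 Ω
Step 3 — With the output port shorted to ground, the output series arm Z2 runs from the junction to ground; the shunt arm Z3 also runs from the junction to ground. They appear in parallel: Z3 || Z2 = 132.5 + j29.3 Ω.
Step 4 — Series with input arm Z1: Z_in = Z1 + (Z3 || Z2) = 132.5 + j32.54 Ω = 136.5∠13.8° Ω.

Z = 132.5 + j32.54 Ω = 136.5∠13.8° Ω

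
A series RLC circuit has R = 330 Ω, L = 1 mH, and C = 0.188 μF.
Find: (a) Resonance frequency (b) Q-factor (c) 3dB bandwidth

Step 1 — Resonance condition Im(Z)=0 gives ω₀ = 1/√(LC).
Step 2 — ω₀ = 1/√(0.001·1.88e-07) = 7.293e+04 rad/s.
Step 3 — f₀ = ω₀/(2π) = 1.161e+04 Hz.
Step 4 — Series Q: Q = ω₀L/R = 7.293e+04·0.001/330 = 0.221.
Step 5 — 3dB bandwidth: Δω = ω₀/Q = 3.3e+05 rad/s; BW = Δω/(2π) = 5.252e+04 Hz.

(a) f₀ = 1.161e+04 Hz  (b) Q = 0.221  (c) BW = 5.252e+04 Hz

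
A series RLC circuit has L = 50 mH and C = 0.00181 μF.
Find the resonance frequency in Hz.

Step 1 — Resonance condition Im(Z)=0 gives ω₀ = 1/√(LC).
Step 2 — ω₀ = 1/√(0.05·1.81e-09) = 1.051e+05 rad/s.
Step 3 — f₀ = ω₀/(2π) = 1.673e+04 Hz.

f₀ = 1.673e+04 Hz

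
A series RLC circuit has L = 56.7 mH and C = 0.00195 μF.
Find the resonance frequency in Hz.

Step 1 — Resonance condition Im(Z)=0 gives ω₀ = 1/√(LC).
Step 2 — ω₀ = 1/√(0.0567·1.95e-09) = 9.51e+04 rad/s.
Step 3 — f₀ = ω₀/(2π) = 1.514e+04 Hz.

f₀ = 1.514e+04 Hz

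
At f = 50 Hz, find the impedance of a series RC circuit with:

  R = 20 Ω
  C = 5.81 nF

Step 1 — Angular frequency: ω = 2π·f = 2π·50 = 314.2 rad/s.
Step 2 — Component impedances:
  R: Z = R = 20 Ω
  C: Z = 1/(jωC) = -j/(ω·C) = 0 - j5.479e+05 Ω
Step 3 — Series combination: Z_total = R + C = 20 - j5.479e+05 Ω = 5.479e+05∠-90.0° Ω.

Z = 20 - j5.479e+05 Ω = 5.479e+05∠-90.0° Ω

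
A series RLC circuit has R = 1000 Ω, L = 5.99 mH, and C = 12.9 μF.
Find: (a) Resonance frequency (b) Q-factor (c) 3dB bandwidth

Step 1 — Resonance: ω₀ = 1/√(LC) = 1/√(0.00599·1.29e-05) = 3597 rad/s.
Step 2 — f₀ = ω₀/(2π) = 572.5 Hz.
Step 3 — Series Q: Q = ω₀L/R = 3597·0.00599/1000 = 0.02155.
Step 4 — Bandwidth: Δω = ω₀/Q = 1.669e+05 rad/s; BW = Δω/(2π) = 2.657e+04 Hz.

(a) f₀ = 572.5 Hz  (b) Q = 0.02155  (c) BW = 2.657e+04 Hz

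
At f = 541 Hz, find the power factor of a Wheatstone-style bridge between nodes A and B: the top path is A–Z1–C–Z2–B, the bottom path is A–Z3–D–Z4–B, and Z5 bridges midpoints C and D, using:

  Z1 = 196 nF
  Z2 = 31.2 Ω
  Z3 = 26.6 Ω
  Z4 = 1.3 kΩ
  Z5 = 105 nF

Step 1 — Angular frequency: ω = 2π·f = 2π·541 = 3399 rad/s.
Step 2 — Component impedances:
  Z1: Z = 1/(jωC) = -j/(ω·C) = 0 - j1501 Ω
  Z2: Z = R = 31.2 Ω
  Z3: Z = R = 26.6 Ω
  Z4: Z = R = 1300 Ω
  Z5: Z = 1/(jωC) = -j/(ω·C) = 0 - j2802 Ω
Step 3 — Bridge requires nodal analysis (the Z5 bridge couples midpoints C and D, so the two paths cannot be reduced to a simple series/parallel combination). Setting node B to ground and injecting 1 A at node A, the 3-node admittance system at A, C, D solves to V_A = Z_AB = 481.7 - j615.1 Ω = 781.3∠-51.9° Ω.
Step 4 — Power factor: PF = cos(φ) = Re(Z)/|Z| = 481.7/781.28 = 0.6166.
Step 5 — Type: Im(Z) = -615.1 ⇒ leading (phase φ = -51.9°).

PF = 0.6166 (leading, φ = -51.9°)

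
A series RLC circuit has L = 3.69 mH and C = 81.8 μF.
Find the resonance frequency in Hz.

Step 1 — Resonance condition Im(Z)=0 gives ω₀ = 1/√(LC).
Step 2 — ω₀ = 1/√(0.00369·8.18e-05) = 1820 rad/s.
Step 3 — f₀ = ω₀/(2π) = 289.7 Hz.

f₀ = 289.7 Hz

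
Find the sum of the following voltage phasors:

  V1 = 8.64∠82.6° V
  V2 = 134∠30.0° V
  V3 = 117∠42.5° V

Step 1 — Convert each phasor to rectangular form:
  V1 = 8.64·(cos(82.6°) + j·sin(82.6°)) = 1.113 + j8.568 V
  V2 = 134·(cos(30.0°) + j·sin(30.0°)) = 116 + j67 V
  V3 = 117·(cos(42.5°) + j·sin(42.5°)) = 86.26 + j79.04 V
Step 2 — Sum components: V_total = 203.4 + j154.6 V.
Step 3 — Convert to polar: |V_total| = 255.5 V, ∠V_total = 37.2°.

V_total = 255.5∠37.2° V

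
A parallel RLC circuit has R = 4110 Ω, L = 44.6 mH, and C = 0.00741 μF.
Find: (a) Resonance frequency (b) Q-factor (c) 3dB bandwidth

Step 1 — Resonance: ω₀ = 1/√(LC) = 1/√(0.0446·7.41e-09) = 5.501e+04 rad/s.
Step 2 — f₀ = ω₀/(2π) = 8755 Hz.
Step 3 — Parallel Q: Q = R/(ω₀L) = 4110/(5.501e+04·0.0446) = 1.675.
Step 4 — Bandwidth: Δω = ω₀/Q = 3.284e+04 rad/s; BW = Δω/(2π) = 5226 Hz.

(a) f₀ = 8755 Hz  (b) Q = 1.675  (c) BW = 5226 Hz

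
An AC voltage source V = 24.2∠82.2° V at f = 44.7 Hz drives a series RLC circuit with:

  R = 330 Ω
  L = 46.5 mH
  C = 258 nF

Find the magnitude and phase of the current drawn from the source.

Step 1 — Angular frequency: ω = 2π·f = 2π·44.7 = 280.9 rad/s.
Step 2 — Component impedances:
  R: Z = R = 330 Ω
  L: Z = jωL = j·280.9·0.0465 = 0 + j13.06 Ω
  C: Z = 1/(jωC) = -j/(ω·C) = 0 - j1.38e+04 Ω
Step 3 — Series combination: Z_total = R + L + C = 330 - j1.379e+04 Ω = 1.379e+04∠-88.6° Ω.
Step 4 — Source phasor: V = 24.2∠82.2° V = 3.284 + j23.98 V.
Step 5 — Ohm's law: I = V / Z_total = (3.284 + j23.98) / (330 - j1.379e+04) = -0.001732 + j0.0002797 A.
Step 6 — Convert to polar: |I| = 0.001755 A, ∠I = 170.8°.

I = 0.001755∠170.8° A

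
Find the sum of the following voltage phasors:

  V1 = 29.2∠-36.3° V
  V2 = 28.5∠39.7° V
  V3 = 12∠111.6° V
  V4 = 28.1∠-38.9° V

Step 1 — Convert each phasor to rectangular form:
  V1 = 29.2·(cos(-36.3°) + j·sin(-36.3°)) = 23.53 - j17.29 V
  V2 = 28.5·(cos(39.7°) + j·sin(39.7°)) = 21.93 + j18.2 V
  V3 = 12·(cos(111.6°) + j·sin(111.6°)) = -4.417 + j11.16 V
  V4 = 28.1·(cos(-38.9°) + j·sin(-38.9°)) = 21.87 - j17.65 V
Step 2 — Sum components: V_total = 62.91 - j5.57 V.
Step 3 — Convert to polar: |V_total| = 63.16 V, ∠V_total = -5.1°.

V_total = 63.16∠-5.1° V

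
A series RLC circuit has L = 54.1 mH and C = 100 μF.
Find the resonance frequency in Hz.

Step 1 — Resonance condition Im(Z)=0 gives ω₀ = 1/√(LC).
Step 2 — ω₀ = 1/√(0.0541·0.0001) = 429.9 rad/s.
Step 3 — f₀ = ω₀/(2π) = 68.43 Hz.

f₀ = 68.43 Hz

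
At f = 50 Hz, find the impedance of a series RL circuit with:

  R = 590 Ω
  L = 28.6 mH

Step 1 — Angular frequency: ω = 2π·f = 2π·50 = 314.2 rad/s.
Step 2 — Component impedances:
  R: Z = R = 590 Ω
  L: Z = jωL = j·314.2·0.0286 = 0 + j8.985 Ω
Step 3 — Series combination: Z_total = R + L = 590 + j8.985 Ω = 590.1∠0.9° Ω.

Z = 590 + j8.985 Ω = 590.1∠0.9° Ω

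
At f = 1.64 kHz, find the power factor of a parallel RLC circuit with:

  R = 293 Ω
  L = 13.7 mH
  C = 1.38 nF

Step 1 — Angular frequency: ω = 2π·f = 2π·1640 = 1.03e+04 rad/s.
Step 2 — Component impedances:
  R: Z = R = 293 Ω
  L: Z = jωL = j·1.03e+04·0.0137 = 0 + j141.2 Ω
  C: Z = 1/(jωC) = -j/(ω·C) = 0 - j7.032e+04 Ω
Step 3 — Parallel combination: 1/Z_total = 1/R + 1/L + 1/C; Z_total = 55.38 + j114.7 Ω = 127.4∠64.2° Ω.
Step 4 — Power factor: PF = cos(φ) = Re(Z)/|Z| = 55.383/127.39 = 0.4348.
Step 5 — Type: Im(Z) = 114.7 ⇒ lagging (phase φ = 64.2°).

PF = 0.4348 (lagging, φ = 64.2°)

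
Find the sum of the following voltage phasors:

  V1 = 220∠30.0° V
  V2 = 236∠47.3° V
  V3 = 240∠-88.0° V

Step 1 — Convert each phasor to rectangular form:
  V1 = 220·(cos(30.0°) + j·sin(30.0°)) = 190.5 + j110 V
  V2 = 236·(cos(47.3°) + j·sin(47.3°)) = 160 + j173.4 V
  V3 = 240·(cos(-88.0°) + j·sin(-88.0°)) = 8.376 - j239.9 V
Step 2 — Sum components: V_total = 358.9 + j43.59 V.
Step 3 — Convert to polar: |V_total| = 361.6 V, ∠V_total = 6.9°.

V_total = 361.6∠6.9° V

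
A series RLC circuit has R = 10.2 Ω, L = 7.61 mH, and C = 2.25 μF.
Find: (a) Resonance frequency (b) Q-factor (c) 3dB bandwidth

Step 1 — Resonance: ω₀ = 1/√(LC) = 1/√(0.00761·2.25e-06) = 7642 rad/s.
Step 2 — f₀ = ω₀/(2π) = 1216 Hz.
Step 3 — Series Q: Q = ω₀L/R = 7642·0.00761/10.2 = 5.702.
Step 4 — Bandwidth: Δω = ω₀/Q = 1340 rad/s; BW = Δω/(2π) = 213.3 Hz.

(a) f₀ = 1216 Hz  (b) Q = 5.702  (c) BW = 213.3 Hz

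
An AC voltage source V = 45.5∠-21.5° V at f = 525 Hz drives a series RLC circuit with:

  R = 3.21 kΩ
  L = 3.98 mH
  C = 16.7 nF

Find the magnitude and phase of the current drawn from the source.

Step 1 — Angular frequency: ω = 2π·f = 2π·525 = 3299 rad/s.
Step 2 — Component impedances:
  R: Z = R = 3210 Ω
  L: Z = jωL = j·3299·0.00398 = 0 + j13.13 Ω
  C: Z = 1/(jωC) = -j/(ω·C) = 0 - j1.815e+04 Ω
Step 3 — Series combination: Z_total = R + L + C = 3210 - j1.814e+04 Ω = 1.842e+04∠-80.0° Ω.
Step 4 — Source phasor: V = 45.5∠-21.5° V = 42.33 - j16.68 V.
Step 5 — Ohm's law: I = V / Z_total = (42.33 - j16.68) / (3210 - j1.814e+04) = 0.001292 + j0.002105 A.
Step 6 — Convert to polar: |I| = 0.00247 A, ∠I = 58.5°.

I = 0.00247∠58.5° A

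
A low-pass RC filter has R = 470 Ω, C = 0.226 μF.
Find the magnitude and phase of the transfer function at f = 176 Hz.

Step 1 — Angular frequency: ω = 2π·176 = 1106 rad/s.
Step 2 — Transfer function: H(jω) = 1/(1 + jωRC).
Step 3 — Denominator: 1 + jωRC = 1 + j·1106·470·2.26e-07 = 1 + j0.1175.
Step 4 — H = 0.9864 - j0.1159.
Step 5 — Magnitude: |H| = 0.9932 (-0.1 dB); phase: φ = -6.7°.

|H| = 0.9932 (-0.1 dB), φ = -6.7°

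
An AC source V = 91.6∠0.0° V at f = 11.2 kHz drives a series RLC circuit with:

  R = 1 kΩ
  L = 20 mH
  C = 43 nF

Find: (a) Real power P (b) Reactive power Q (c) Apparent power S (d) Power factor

Step 1 — Angular frequency: ω = 2π·f = 2π·1.12e+04 = 7.037e+04 rad/s.
Step 2 — Component impedances:
  R: Z = R = 1000 Ω
  L: Z = jωL = j·7.037e+04·0.02 = 0 + j1407 Ω
  C: Z = 1/(jωC) = -j/(ω·C) = 0 - j330.5 Ω
Step 3 — Series combination: Z_total = R + L + C = 1000 + j1077 Ω = 1470∠47.1° Ω.
Step 4 — Source phasor: V = 91.6∠0.0° V = 91.6 V.
Step 5 — Current: I = V / Z = 0.04241 - j0.04567 A = 0.06233∠-47.1° A.
Step 6 — Complex power: S = V·I* = 3.885 + j4.184 VA.
Step 7 — Real power: P = Re(S) = 3.885 W.
Step 8 — Reactive power: Q = Im(S) = 4.184 VAR.
Step 9 — Apparent power: |S| = 5.709 VA.
Step 10 — Power factor: PF = P/|S| = 0.6804 (lagging).

(a) P = 3.885 W  (b) Q = 4.184 VAR  (c) S = 5.709 VA  (d) PF = 0.6804 (lagging)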